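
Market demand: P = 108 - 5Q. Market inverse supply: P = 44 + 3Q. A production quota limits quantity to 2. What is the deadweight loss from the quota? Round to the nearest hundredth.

144.00

Unrestricted equilibrium: Q* = (108 - 44)/(5 + 3) = 8.
At Q = 2 the demand price is 108 - 5(2) = 98 and the supply price is 44 + 3(2) = 50.
DWL = (1/2)(gap between curves at 2) x (Q* - 2) = (1/2)(48)(6) = 144.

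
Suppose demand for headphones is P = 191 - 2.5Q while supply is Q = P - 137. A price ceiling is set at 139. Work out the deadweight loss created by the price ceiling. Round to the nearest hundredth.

Rewriting supply in inverse form: P = 137 + Q.
Free-market equilibrium: 191 - 2.5Q = 137 + Q gives Q* = 15.4286, P* = 152.4286.
At the ceiling price 139, quantity supplied is (139 - 137)/1 = 2; supply is the short side, so Q = 2 trades at P = 139.
The lost-trades triangle has base Q* - 2 = 13.4286 and height equal to the gap between the curves at Q = 2, which is 186 - 139 = 47. DWL = (1/2)(13.4286)(47) = 315.5714.

315.57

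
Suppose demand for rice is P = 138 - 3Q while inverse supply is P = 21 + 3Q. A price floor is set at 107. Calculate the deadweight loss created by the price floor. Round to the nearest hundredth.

Free-market equilibrium: 138 - 3Q = 21 + 3Q gives Q* = 19.5, P* = 79.5.
At P = 107, buyers demand (138 - 107)/3 = 10.3333 while sellers would supply more, so the quantity traded is 10.3333 at price 107.
The lost-trades triangle has base Q* - 10.3333 = 9.1667 and height equal to the gap between the curves at Q = 10.3333, which is 107 - 52 = 55. DWL = (1/2)(9.1667)(55) = 252.0833.

252.08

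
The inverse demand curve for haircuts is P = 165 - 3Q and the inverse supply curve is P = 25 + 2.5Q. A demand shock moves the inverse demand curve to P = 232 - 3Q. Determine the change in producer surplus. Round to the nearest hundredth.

Initial equilibrium: Q_0 = 25.4545, P_0 = 88.6364; CS_0 = (1/2)(25.4545)(76.3636) = 971.9008, PS_0 = (1/2)(25.4545)(63.6364) = 809.9174.
New equilibrium: 232 - 3Q = 25 + 2.5Q gives Q_1 = 37.6364, P_1 = 119.0909; CS_1 = 2124.7438, PS_1 = 1770.6198.
Change in producer surplus = 1770.6198 - 809.9174 = 960.7025.

960.70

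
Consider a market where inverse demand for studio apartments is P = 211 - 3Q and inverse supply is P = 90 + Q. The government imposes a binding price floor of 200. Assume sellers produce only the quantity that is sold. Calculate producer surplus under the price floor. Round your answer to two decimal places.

Free-market equilibrium: 211 - 3Q = 90 + Q gives Q* = 30.25, P* = 120.25.
At P = 200, buyers demand (211 - 200)/3 = 3.6667 while sellers would supply more, so the quantity traded is 3.6667 at price 200.
The supply price at Q = 3.6667 is 93.6667. PS is the trapezoid between 200 and supply over [0, 3.6667]: (1/2)[(200 - 90) + (200 - 93.6667)](3.6667) = 396.6111.

396.61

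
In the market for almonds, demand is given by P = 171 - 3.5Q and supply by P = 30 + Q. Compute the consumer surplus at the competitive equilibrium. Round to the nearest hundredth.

Equilibrium: 171 - 3.5Q = 30 + Q, so Q* = 31.3333 and P* = 61.3333.
The demand choke price is 171, so CS = (1/2)(Q*)(171 - P*) = (1/2)(31.3333)(109.6667) = 1718.1111.

1718.11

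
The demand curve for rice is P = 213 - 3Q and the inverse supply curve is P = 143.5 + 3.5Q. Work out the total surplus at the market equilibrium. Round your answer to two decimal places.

371.56

Equilibrium: 213 - 3Q = 143.5 + 3.5Q, so Q* = 10.6923 and P* = 180.9231.
CS = (1/2)(10.6923)(32.0769) = 171.4882 and PS = (1/2)(10.6923)(37.4231) = 200.0695, so total surplus = 371.5577.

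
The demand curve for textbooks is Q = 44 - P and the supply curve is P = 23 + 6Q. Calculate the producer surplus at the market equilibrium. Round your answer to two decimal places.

Rewriting demand in inverse form: P = 44 - Q.
Equilibrium: 44 - Q = 23 + 6Q, so Q* = 3 and P* = 41.
Producer surplus is the triangle above supply below P*: (1/2)(3)(41 - 23) = (1/2)(3)(18) = 27.

27.00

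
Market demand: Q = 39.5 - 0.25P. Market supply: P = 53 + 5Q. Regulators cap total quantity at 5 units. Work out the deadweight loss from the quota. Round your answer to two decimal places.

Rewriting demand in inverse form: P = 158 - 4Q.
Unrestricted equilibrium: Q* = (158 - 53)/(4 + 5) = 11.6667.
At Q = 5 the demand price is 158 - 4(5) = 138 and the supply price is 53 + 5(5) = 78.
Deadweight loss is the triangle between the curves from 5 to 11.6667: (1/2)(138 - 78)(11.6667 - 5) = 200.

200.00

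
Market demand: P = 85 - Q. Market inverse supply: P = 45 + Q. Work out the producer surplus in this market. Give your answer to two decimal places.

200.00

Equilibrium: 85 - Q = 45 + Q, so Q* = 20 and P* = 65.
PS is the area between P* and the supply curve from 0 to Q*: (1/2)(20)(20) = 200.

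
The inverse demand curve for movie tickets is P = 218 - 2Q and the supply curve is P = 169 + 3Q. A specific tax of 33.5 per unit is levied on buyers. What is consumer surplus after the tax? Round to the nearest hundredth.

Pre-tax equilibrium: 218 - 2Q = 169 + 3Q gives Q* = 9.8, P* = 198.4.
With the tax, buyers' net willingness to pay falls by 33.5: (218 - 33.5) - 2Q = 169 + 3Q, so Q_t = 3.1. Buyers pay P_b = 211.8; sellers receive P_s = P_b - 33.5 = 178.3.
Consumer surplus is the triangle under demand above P_b: (1/2)(3.1)(218 - 211.8) = 9.61.

9.61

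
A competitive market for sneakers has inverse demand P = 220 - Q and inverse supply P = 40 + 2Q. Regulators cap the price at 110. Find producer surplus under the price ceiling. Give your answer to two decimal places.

1225.00

Without the control, 220 - Q = 40 + 2Q so Q* = 60 and P* = 160.
At P = 110, sellers supply (110 - 40)/2 = 35 while buyers want more, so the quantity traded is 35 at price 110.
PS is the triangle above supply below 110: (1/2)(35)(110 - 40) = 1225.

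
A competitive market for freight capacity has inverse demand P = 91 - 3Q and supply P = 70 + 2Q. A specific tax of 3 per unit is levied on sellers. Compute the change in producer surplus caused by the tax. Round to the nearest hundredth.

-4.68

Without the tax, 91 - 3Q = 70 + 2Q so Q* = 4.2 and P* = 78.4.
With the tax, sellers need 3 more per unit: 91 - 3Q = 70 + 2Q + 3, so Q_t = 3.6. Buyers pay P_b = 80.2; sellers receive P_s = P_b - 3 = 77.2.
PS falls from (1/2)(4.2)(8.4) = 17.64 to (1/2)(3.6)(7.2) = 12.96, a change of -4.68.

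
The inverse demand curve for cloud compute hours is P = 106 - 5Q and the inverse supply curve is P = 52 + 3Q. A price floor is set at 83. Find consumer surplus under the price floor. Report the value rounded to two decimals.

52.90

Free-market equilibrium: 106 - 5Q = 52 + 3Q gives Q* = 6.75, P* = 72.25.
At P = 83, buyers demand (106 - 83)/5 = 4.6 while sellers would supply more, so the quantity traded is 4.6 at price 83.
CS is the triangle under demand above 83: (1/2)(4.6)(106 - 83) = 52.9.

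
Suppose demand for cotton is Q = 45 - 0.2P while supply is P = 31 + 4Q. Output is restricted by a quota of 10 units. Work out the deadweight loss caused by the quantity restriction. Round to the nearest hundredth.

Rewriting demand in inverse form: P = 225 - 5Q.
Unrestricted equilibrium: Q* = (225 - 31)/(5 + 4) = 21.5556.
At Q = 10 the demand price is 225 - 5(10) = 175 and the supply price is 31 + 4(10) = 71.
DWL = (1/2)(gap between curves at 10) x (Q* - 10) = (1/2)(104)(11.5556) = 600.8889.

600.89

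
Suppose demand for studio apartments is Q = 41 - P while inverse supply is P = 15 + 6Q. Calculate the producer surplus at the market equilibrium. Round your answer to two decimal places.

Rewriting demand in inverse form: P = 41 - Q.
Equilibrium: 41 - Q = 15 + 6Q, so Q* = 3.7143 and P* = 37.2857.
The supply curve's price intercept is 15, so PS = (1/2)(Q*)(P* - 15) = (1/2)(3.7143)(22.2857) = 41.3878.

41.39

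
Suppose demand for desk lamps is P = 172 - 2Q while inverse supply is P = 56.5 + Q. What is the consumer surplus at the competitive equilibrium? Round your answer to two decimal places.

Setting demand equal to supply, 115.5 = 3Q, so Q* = 38.5 and P* = 95.
The demand choke price is 172, so CS = (1/2)(Q*)(172 - P*) = (1/2)(38.5)(77) = 1482.25.

1482.25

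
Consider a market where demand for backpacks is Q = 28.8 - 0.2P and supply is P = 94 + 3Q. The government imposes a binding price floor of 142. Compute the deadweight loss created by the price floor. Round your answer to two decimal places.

136.89

Rewriting demand in inverse form: P = 144 - 5Q.
Free-market equilibrium: 144 - 5Q = 94 + 3Q gives Q* = 6.25, P* = 112.75.
At P = 142, buyers demand (144 - 142)/5 = 0.4 while sellers would supply more, so the quantity traded is 0.4 at price 142.
The lost-trades triangle has base Q* - 0.4 = 5.85 and height equal to the gap between the curves at Q = 0.4, which is 142 - 95.2 = 46.8. DWL = (1/2)(5.85)(46.8) = 136.89.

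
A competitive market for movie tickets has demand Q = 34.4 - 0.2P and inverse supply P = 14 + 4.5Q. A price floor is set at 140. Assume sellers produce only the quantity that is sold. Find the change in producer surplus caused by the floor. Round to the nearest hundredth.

91.87

Rewriting demand in inverse form: P = 172 - 5Q.
Free-market equilibrium: 172 - 5Q = 14 + 4.5Q gives Q* = 16.6316, P* = 88.8421.
At the floor price 140, quantity demanded is (172 - 140)/5 = 6.4; demand is the short side, so Q = 6.4 trades at P = 140.
PS goes from (1/2)(16.6316)(74.8421) = 622.3712 to 714.24 (computed as (140 - 14)(6.4) - (1/2)(4.5)(6.4)^2), a change of 91.8688.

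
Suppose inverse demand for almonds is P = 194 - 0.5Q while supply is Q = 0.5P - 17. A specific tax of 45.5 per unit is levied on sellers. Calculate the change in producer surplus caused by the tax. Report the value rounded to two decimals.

-1998.36

Rewriting supply in inverse form: P = 34 + 2Q.
Without the tax, 194 - 0.5Q = 34 + 2Q so Q* = 64 and P* = 162.
A tax on sellers shifts supply up by 45.5: 194 - 0.5Q = 34 + 2Q + 45.5, so Q_t = 45.8. Buyers pay P_b = 171.1; sellers receive P_s = P_b - 45.5 = 125.6.
PS falls from (1/2)(64)(128) = 4096 to (1/2)(45.8)(91.6) = 2097.64, a change of -1998.36.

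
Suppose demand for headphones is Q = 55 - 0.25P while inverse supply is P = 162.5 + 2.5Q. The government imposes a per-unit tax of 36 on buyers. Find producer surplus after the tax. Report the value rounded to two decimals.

Rewriting demand in inverse form: P = 220 - 4Q.
Without the tax, 220 - 4Q = 162.5 + 2.5Q so Q* = 8.8462 and P* = 184.6154.
With the tax, buyers' net willingness to pay falls by 36: (220 - 36) - 4Q = 162.5 + 2.5Q, so Q_t = 3.3077. Buyers pay P_b = 206.7692; sellers receive P_s = P_b - 36 = 170.7692.
Producer surplus is the triangle above supply below P_s: (1/2)(3.3077)(170.7692 - 162.5) = 13.676.

13.68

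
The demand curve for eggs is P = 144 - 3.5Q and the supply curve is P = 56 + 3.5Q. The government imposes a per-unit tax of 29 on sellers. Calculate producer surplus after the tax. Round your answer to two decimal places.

Pre-tax equilibrium: 144 - 3.5Q = 56 + 3.5Q gives Q* = 12.5714, P* = 100.
With the tax, sellers need 29 more per unit: 144 - 3.5Q = 56 + 3.5Q + 29, so Q_t = 8.4286. Buyers pay P_b = 114.5; sellers receive P_s = P_b - 29 = 85.5.
Producer surplus is the triangle above supply below P_s: (1/2)(8.4286)(85.5 - 56) = 124.3214.

124.32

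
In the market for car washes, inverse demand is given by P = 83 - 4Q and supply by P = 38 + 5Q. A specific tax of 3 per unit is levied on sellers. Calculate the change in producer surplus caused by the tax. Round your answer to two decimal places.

Pre-tax equilibrium: 83 - 4Q = 38 + 5Q gives Q* = 5, P* = 63.
A tax on sellers shifts supply up by 3: 83 - 4Q = 38 + 5Q + 3, so Q_t = 4.6667. Buyers pay P_b = 64.3333; sellers receive P_s = P_b - 3 = 61.3333.
PS falls from (1/2)(5)(25) = 62.5 to (1/2)(4.6667)(23.3333) = 54.4444, a change of -8.0556.

-8.06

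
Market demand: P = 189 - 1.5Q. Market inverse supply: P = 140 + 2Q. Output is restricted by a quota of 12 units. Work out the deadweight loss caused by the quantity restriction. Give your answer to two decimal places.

7.00

Without the quota, 189 - 1.5Q = 140 + 2Q gives Q* = 14.
At Q = 12 the demand price is 189 - 1.5(12) = 171 and the supply price is 140 + 2(12) = 164.
DWL = (1/2)(gap between curves at 12) x (Q* - 12) = (1/2)(7)(2) = 7.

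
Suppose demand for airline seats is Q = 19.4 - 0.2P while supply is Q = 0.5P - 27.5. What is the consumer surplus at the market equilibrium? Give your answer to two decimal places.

90.00

Rewriting demand in inverse form: P = 97 - 5Q.
Rewriting supply in inverse form: P = 55 + 2Q.
Equilibrium: 97 - 5Q = 55 + 2Q, so Q* = 6 and P* = 67.
Consumer surplus is the triangle under demand above P*: (1/2)(6)(97 - 67) = (1/2)(6)(30) = 90.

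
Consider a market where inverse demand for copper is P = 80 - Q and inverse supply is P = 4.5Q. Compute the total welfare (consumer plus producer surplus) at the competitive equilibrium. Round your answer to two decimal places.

581.82

Set 80 - Q = 4.5Q, which gives 80 = 5.5Q, so Q* = 14.5455 and P* = 80 - (14.5455) = 65.4545.
CS = (1/2)(14.5455)(14.5455) = 105.7851 and PS = (1/2)(14.5455)(65.4545) = 476.0331, so total surplus = 581.8182.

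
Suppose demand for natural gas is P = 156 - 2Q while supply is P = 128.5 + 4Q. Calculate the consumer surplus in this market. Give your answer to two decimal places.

Set 156 - 2Q = 128.5 + 4Q, which gives 27.5 = 6Q, so Q* = 4.5833 and P* = 156 - 2(4.5833) = 146.8333.
The demand choke price is 156, so CS = (1/2)(Q*)(156 - P*) = (1/2)(4.5833)(9.1667) = 21.0069.

21.01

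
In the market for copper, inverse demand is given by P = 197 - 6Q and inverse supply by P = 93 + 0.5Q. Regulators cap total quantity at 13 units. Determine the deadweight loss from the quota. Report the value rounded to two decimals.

Unrestricted equilibrium: Q* = (197 - 93)/(6 + 0.5) = 16.
At Q = 13 the demand price is 197 - 6(13) = 119 and the supply price is 93 + 0.5(13) = 99.5.
DWL = (1/2)(gap between curves at 13) x (Q* - 13) = (1/2)(19.5)(3) = 29.25.

29.25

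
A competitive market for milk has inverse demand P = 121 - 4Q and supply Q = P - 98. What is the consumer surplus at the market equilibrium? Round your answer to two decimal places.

42.32

Rewriting supply in inverse form: P = 98 + Q.
Setting demand equal to supply, 23 = 5Q, so Q* = 4.6 and P* = 102.6.
CS is the area between the demand curve and P* from 0 to Q*: (1/2)(4.6)(18.4) = 42.32.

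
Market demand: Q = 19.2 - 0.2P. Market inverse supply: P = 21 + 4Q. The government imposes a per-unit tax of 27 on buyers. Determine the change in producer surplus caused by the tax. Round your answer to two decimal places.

-82.00

Rewriting demand in inverse form: P = 96 - 5Q.
Pre-tax equilibrium: 96 - 5Q = 21 + 4Q gives Q* = 8.3333, P* = 54.3333.
With the tax, buyers' net willingness to pay falls by 27: (96 - 27) - 5Q = 21 + 4Q, so Q_t = 5.3333. Buyers pay P_b = 69.3333; sellers receive P_s = P_b - 27 = 42.3333.
PS falls from (1/2)(8.3333)(33.3333) = 138.8889 to (1/2)(5.3333)(21.3333) = 56.8889, a change of -82.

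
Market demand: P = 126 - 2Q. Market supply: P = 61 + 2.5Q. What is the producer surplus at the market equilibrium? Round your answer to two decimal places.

Equilibrium: 126 - 2Q = 61 + 2.5Q, so Q* = 14.4444 and P* = 97.1111.
PS is the area between P* and the supply curve from 0 to Q*: (1/2)(14.4444)(36.1111) = 260.8025.

260.80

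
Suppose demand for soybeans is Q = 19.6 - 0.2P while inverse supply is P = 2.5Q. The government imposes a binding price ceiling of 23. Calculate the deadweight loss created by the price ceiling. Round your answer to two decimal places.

Rewriting demand in inverse form: P = 98 - 5Q.
Free-market equilibrium: 98 - 5Q = 2.5Q gives Q* = 13.0667, P* = 32.6667.
At P = 23, sellers supply (23 - 0)/2.5 = 9.2 while buyers want more, so the quantity traded is 9.2 at price 23.
At Q = 9.2 the demand price is 52 and the supply price is 23. Deadweight loss is the triangle between the curves from 9.2 to 13.0667: (1/2)(52 - 23)(13.0667 - 9.2) = 56.0667.

56.07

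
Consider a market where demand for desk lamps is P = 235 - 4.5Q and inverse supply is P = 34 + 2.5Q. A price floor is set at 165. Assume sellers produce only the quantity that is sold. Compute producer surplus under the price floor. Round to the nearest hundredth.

Free-market equilibrium: 235 - 4.5Q = 34 + 2.5Q gives Q* = 28.7143, P* = 105.7857.
At the floor price 165, quantity demanded is (235 - 165)/4.5 = 15.5556; demand is the short side, so Q = 15.5556 trades at P = 165.
The supply price at Q = 15.5556 is 72.8889. PS is the trapezoid between 165 and supply over [0, 15.5556]: (1/2)[(165 - 34) + (165 - 72.8889)](15.5556) = 1735.3086.

1735.31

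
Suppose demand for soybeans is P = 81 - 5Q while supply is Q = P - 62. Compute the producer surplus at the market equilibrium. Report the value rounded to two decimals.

Rewriting supply in inverse form: P = 62 + Q.
Set 81 - 5Q = 62 + Q, which gives 19 = 6Q, so Q* = 3.1667 and P* = 81 - 5(3.1667) = 65.1667.
Producer surplus is the triangle above supply below P*: (1/2)(3.1667)(65.1667 - 62) = (1/2)(3.1667)(3.1667) = 5.0139.

5.01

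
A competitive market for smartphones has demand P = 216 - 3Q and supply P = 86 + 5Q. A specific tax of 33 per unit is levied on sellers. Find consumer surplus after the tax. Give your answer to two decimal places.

220.52

Pre-tax equilibrium: 216 - 3Q = 86 + 5Q gives Q* = 16.25, P* = 167.25.
With the tax, sellers need 33 more per unit: 216 - 3Q = 86 + 5Q + 33, so Q_t = 12.125. Buyers pay P_b = 179.625; sellers receive P_s = P_b - 33 = 146.625.
Consumer surplus is the triangle under demand above P_b: (1/2)(12.125)(216 - 179.625) = 220.5234.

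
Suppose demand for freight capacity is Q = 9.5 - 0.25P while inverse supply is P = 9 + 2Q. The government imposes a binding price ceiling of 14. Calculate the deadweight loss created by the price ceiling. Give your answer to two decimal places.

Rewriting demand in inverse form: P = 38 - 4Q.
Without the control, 38 - 4Q = 9 + 2Q so Q* = 4.8333 and P* = 18.6667.
At the ceiling price 14, quantity supplied is (14 - 9)/2 = 2.5; supply is the short side, so Q = 2.5 trades at P = 14.
The lost-trades triangle has base Q* - 2.5 = 2.3333 and height equal to the gap between the curves at Q = 2.5, which is 28 - 14 = 14. DWL = (1/2)(2.3333)(14) = 16.3333.

16.33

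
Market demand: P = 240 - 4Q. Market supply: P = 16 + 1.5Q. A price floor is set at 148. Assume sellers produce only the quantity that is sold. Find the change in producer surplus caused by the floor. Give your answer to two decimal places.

1395.22

Free-market equilibrium: 240 - 4Q = 16 + 1.5Q gives Q* = 40.7273, P* = 77.0909.
At P = 148, buyers demand (240 - 148)/4 = 23 while sellers would supply more, so the quantity traded is 23 at price 148.
PS goes from (1/2)(40.7273)(61.0909) = 1244.0331 to 2639.25 (computed as (148 - 16)(23) - (1/2)(1.5)(23)^2), a change of 1395.2169.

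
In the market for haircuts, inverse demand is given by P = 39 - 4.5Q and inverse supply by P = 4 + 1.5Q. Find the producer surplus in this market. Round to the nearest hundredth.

Equilibrium: 39 - 4.5Q = 4 + 1.5Q, so Q* = 5.8333 and P* = 12.75.
PS is the area between P* and the supply curve from 0 to Q*: (1/2)(5.8333)(8.75) = 25.5208.

25.52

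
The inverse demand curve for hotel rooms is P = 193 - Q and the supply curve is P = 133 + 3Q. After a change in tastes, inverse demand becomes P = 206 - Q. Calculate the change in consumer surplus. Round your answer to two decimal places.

54.03

Initial equilibrium: Q_0 = 15, P_0 = 178; CS_0 = (1/2)(15)(15) = 112.5, PS_0 = (1/2)(15)(45) = 337.5.
New equilibrium: 206 - Q = 133 + 3Q gives Q_1 = 18.25, P_1 = 187.75; CS_1 = 166.5312, PS_1 = 499.5938.
Change in consumer surplus = 166.5312 - 112.5 = 54.0312.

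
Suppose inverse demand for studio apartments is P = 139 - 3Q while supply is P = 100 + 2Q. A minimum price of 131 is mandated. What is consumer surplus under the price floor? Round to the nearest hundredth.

Free-market equilibrium: 139 - 3Q = 100 + 2Q gives Q* = 7.8, P* = 115.6.
At the floor price 131, quantity demanded is (139 - 131)/3 = 2.6667; demand is the short side, so Q = 2.6667 trades at P = 131.
CS is the triangle under demand above 131: (1/2)(2.6667)(139 - 131) = 10.6667.

10.67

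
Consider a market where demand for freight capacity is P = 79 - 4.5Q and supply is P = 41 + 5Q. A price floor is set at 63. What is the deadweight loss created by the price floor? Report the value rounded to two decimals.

Free-market equilibrium: 79 - 4.5Q = 41 + 5Q gives Q* = 4, P* = 61.
At the floor price 63, quantity demanded is (79 - 63)/4.5 = 3.5556; demand is the short side, so Q = 3.5556 trades at P = 63.
The lost-trades triangle has base Q* - 3.5556 = 0.4444 and height equal to the gap between the curves at Q = 3.5556, which is 63 - 58.7778 = 4.2222. DWL = (1/2)(0.4444)(4.2222) = 0.9383.

0.94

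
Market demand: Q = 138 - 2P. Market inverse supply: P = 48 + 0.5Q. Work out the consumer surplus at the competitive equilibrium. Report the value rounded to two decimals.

Rewriting demand in inverse form: P = 69 - 0.5Q.
Equilibrium: 69 - 0.5Q = 48 + 0.5Q, so Q* = 21 and P* = 58.5.
CS is the area between the demand curve and P* from 0 to Q*: (1/2)(21)(10.5) = 110.25.

110.25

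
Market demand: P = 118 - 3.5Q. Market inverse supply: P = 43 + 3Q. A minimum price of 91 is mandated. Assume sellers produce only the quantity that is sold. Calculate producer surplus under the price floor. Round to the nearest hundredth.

281.02

Without the control, 118 - 3.5Q = 43 + 3Q so Q* = 11.5385 and P* = 77.6154.
At the floor price 91, quantity demanded is (118 - 91)/3.5 = 7.7143; demand is the short side, so Q = 7.7143 trades at P = 91.
The supply price at Q = 7.7143 is 66.1429. PS is the trapezoid between 91 and supply over [0, 7.7143]: (1/2)[(91 - 43) + (91 - 66.1429)](7.7143) = 281.0204.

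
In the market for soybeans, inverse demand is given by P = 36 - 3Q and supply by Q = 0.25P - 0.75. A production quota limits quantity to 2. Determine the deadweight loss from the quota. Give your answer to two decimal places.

Rewriting supply in inverse form: P = 3 + 4Q.
Unrestricted equilibrium: Q* = (36 - 3)/(3 + 4) = 4.7143.
At Q = 2 the demand price is 36 - 3(2) = 30 and the supply price is 3 + 4(2) = 11.
DWL = (1/2)(gap between curves at 2) x (Q* - 2) = (1/2)(19)(2.7143) = 25.7857.

25.79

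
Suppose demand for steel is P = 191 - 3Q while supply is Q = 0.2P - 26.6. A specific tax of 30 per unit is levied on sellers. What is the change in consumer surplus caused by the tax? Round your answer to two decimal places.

-60.47

Rewriting supply in inverse form: P = 133 + 5Q.
Pre-tax equilibrium: 191 - 3Q = 133 + 5Q gives Q* = 7.25, P* = 169.25.
A tax on sellers shifts supply up by 30: 191 - 3Q = 133 + 5Q + 30, so Q_t = 3.5. Buyers pay P_b = 180.5; sellers receive P_s = P_b - 30 = 150.5.
CS falls from (1/2)(7.25)(21.75) = 78.8438 to (1/2)(3.5)(10.5) = 18.375, a change of -60.4688.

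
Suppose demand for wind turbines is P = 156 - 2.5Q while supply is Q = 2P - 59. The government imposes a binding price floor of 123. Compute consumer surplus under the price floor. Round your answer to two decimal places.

217.80

Rewriting supply in inverse form: P = 29.5 + 0.5Q.
Without the control, 156 - 2.5Q = 29.5 + 0.5Q so Q* = 42.1667 and P* = 50.5833.
At P = 123, buyers demand (156 - 123)/2.5 = 13.2 while sellers would supply more, so the quantity traded is 13.2 at price 123.
CS is the triangle under demand above 123: (1/2)(13.2)(156 - 123) = 217.8.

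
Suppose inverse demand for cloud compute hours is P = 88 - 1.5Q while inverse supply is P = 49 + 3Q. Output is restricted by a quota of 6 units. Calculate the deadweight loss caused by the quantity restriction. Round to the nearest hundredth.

16.00

Without the quota, 88 - 1.5Q = 49 + 3Q gives Q* = 8.6667.
At Q = 6 the demand price is 88 - 1.5(6) = 79 and the supply price is 49 + 3(6) = 67.
Deadweight loss is the triangle between the curves from 6 to 8.6667: (1/2)(79 - 67)(8.6667 - 6) = 16.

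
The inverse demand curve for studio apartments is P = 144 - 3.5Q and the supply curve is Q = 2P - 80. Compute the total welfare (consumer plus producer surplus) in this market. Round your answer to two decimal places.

Rewriting supply in inverse form: P = 40 + 0.5Q.
Setting demand equal to supply, 104 = 4Q, so Q* = 26 and P* = 53.
CS = (1/2)(26)(91) = 1183 and PS = (1/2)(26)(13) = 169, so total surplus = 1352.

1352.00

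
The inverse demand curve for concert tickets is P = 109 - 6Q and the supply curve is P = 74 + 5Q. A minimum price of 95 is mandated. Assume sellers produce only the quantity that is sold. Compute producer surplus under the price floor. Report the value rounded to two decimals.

35.39

Without the control, 109 - 6Q = 74 + 5Q so Q* = 3.1818 and P* = 89.9091.
At P = 95, buyers demand (109 - 95)/6 = 2.3333 while sellers would supply more, so the quantity traded is 2.3333 at price 95.
The supply price at Q = 2.3333 is 85.6667. PS is the trapezoid between 95 and supply over [0, 2.3333]: (1/2)[(95 - 74) + (95 - 85.6667)](2.3333) = 35.3889.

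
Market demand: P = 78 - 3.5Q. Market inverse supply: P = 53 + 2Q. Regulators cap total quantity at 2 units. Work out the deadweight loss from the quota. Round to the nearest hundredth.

17.82

Unrestricted equilibrium: Q* = (78 - 53)/(3.5 + 2) = 4.5455.
At Q = 2 the demand price is 78 - 3.5(2) = 71 and the supply price is 53 + 2(2) = 57.
DWL = (1/2)(gap between curves at 2) x (Q* - 2) = (1/2)(14)(2.5455) = 17.8182.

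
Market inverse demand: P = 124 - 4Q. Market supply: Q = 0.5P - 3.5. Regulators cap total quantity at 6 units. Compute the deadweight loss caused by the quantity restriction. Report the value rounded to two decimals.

546.75

Rewriting supply in inverse form: P = 7 + 2Q.
Without the quota, 124 - 4Q = 7 + 2Q gives Q* = 19.5.
At Q = 6 the demand price is 124 - 4(6) = 100 and the supply price is 7 + 2(6) = 19.
DWL = (1/2)(gap between curves at 6) x (Q* - 6) = (1/2)(81)(13.5) = 546.75.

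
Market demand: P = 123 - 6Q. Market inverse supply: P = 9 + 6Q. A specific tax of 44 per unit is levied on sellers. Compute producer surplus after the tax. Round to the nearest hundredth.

102.08

Without the tax, 123 - 6Q = 9 + 6Q so Q* = 9.5 and P* = 66.
A tax on sellers shifts supply up by 44: 123 - 6Q = 9 + 6Q + 44, so Q_t = 5.8333. Buyers pay P_b = 88; sellers receive P_s = P_b - 44 = 44.
PS = (1/2)(Q_t)(P_s - 9) = (1/2)(5.8333)(35) = 102.0833.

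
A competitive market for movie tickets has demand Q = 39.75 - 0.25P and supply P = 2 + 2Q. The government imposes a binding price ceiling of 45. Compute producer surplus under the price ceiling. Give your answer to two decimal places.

462.25

Rewriting demand in inverse form: P = 159 - 4Q.
Free-market equilibrium: 159 - 4Q = 2 + 2Q gives Q* = 26.1667, P* = 54.3333.
At the ceiling price 45, quantity supplied is (45 - 2)/2 = 21.5; supply is the short side, so Q = 21.5 trades at P = 45.
PS is the triangle above supply below 45: (1/2)(21.5)(45 - 2) = 462.25.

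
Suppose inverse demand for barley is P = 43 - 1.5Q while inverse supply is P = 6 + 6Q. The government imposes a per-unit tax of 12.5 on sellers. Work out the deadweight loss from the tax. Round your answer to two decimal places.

Without the tax, 43 - 1.5Q = 6 + 6Q so Q* = 4.9333 and P* = 35.6.
A tax on sellers shifts supply up by 12.5: 43 - 1.5Q = 6 + 6Q + 12.5, so Q_t = 3.2667. Buyers pay P_b = 38.1; sellers receive P_s = P_b - 12.5 = 25.6.
The welfare triangle lost has base Q* - Q_t = 1.6667 and height t = 12.5, so DWL = (1/2)(1.6667)(12.5) = 10.4167.

10.42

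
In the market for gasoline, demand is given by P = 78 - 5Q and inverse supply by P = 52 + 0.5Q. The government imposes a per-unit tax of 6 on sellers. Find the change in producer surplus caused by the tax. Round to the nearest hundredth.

-2.28

Without the tax, 78 - 5Q = 52 + 0.5Q so Q* = 4.7273 and P* = 54.3636.
A tax on sellers shifts supply up by 6: 78 - 5Q = 52 + 0.5Q + 6, so Q_t = 3.6364. Buyers pay P_b = 59.8182; sellers receive P_s = P_b - 6 = 53.8182.
PS falls from (1/2)(4.7273)(2.3636) = 5.5868 to (1/2)(3.6364)(1.8182) = 3.3058, a change of -2.281.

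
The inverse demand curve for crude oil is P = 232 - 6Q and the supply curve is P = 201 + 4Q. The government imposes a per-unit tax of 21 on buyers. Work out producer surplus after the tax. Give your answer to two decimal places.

2.00

Pre-tax equilibrium: 232 - 6Q = 201 + 4Q gives Q* = 3.1, P* = 213.4.
A tax on buyers shifts demand down by 21: (232 - 21) - 6Q = 201 + 4Q, so Q_t = 1. Buyers pay P_b = 226; sellers receive P_s = P_b - 21 = 205.
Producer surplus is the triangle above supply below P_s: (1/2)(1)(205 - 201) = 2.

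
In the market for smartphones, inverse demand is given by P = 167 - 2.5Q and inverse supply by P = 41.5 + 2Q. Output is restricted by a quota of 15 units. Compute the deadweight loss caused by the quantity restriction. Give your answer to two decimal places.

Unrestricted equilibrium: Q* = (167 - 41.5)/(2.5 + 2) = 27.8889.
At Q = 15 the demand price is 167 - 2.5(15) = 129.5 and the supply price is 41.5 + 2(15) = 71.5.
DWL = (1/2)(gap between curves at 15) x (Q* - 15) = (1/2)(58)(12.8889) = 373.7778.

373.78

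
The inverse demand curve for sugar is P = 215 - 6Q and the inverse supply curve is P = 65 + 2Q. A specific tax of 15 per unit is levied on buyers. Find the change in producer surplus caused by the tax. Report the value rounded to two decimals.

-66.80

Without the tax, 215 - 6Q = 65 + 2Q so Q* = 18.75 and P* = 102.5.
With the tax, buyers' net willingness to pay falls by 15: (215 - 15) - 6Q = 65 + 2Q, so Q_t = 16.875. Buyers pay P_b = 113.75; sellers receive P_s = P_b - 15 = 98.75.
Producers lose the trapezoid between P_s and P* out to Q_t plus the triangle from Q_t to Q*: change in PS = 284.7656 - 351.5625 = -66.7969.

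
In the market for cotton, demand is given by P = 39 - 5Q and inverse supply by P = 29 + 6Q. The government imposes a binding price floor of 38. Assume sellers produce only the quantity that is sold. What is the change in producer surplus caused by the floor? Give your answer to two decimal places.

Without the control, 39 - 5Q = 29 + 6Q so Q* = 0.9091 and P* = 34.4545.
At the floor price 38, quantity demanded is (39 - 38)/5 = 0.2; demand is the short side, so Q = 0.2 trades at P = 38.
PS goes from (1/2)(0.9091)(5.4545) = 2.4793 to 1.68 (computed as (38 - 29)(0.2) - (1/2)(6)(0.2)^2), a change of -0.7993.

-0.80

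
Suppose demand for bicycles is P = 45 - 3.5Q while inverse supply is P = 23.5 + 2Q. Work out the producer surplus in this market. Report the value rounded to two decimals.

Setting demand equal to supply, 21.5 = 5.5Q, so Q* = 3.9091 and P* = 31.3182.
PS is the area between P* and the supply curve from 0 to Q*: (1/2)(3.9091)(7.8182) = 15.281.

15.28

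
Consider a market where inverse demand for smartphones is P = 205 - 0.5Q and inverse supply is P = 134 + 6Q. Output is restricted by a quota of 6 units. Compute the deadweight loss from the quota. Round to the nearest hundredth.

78.77

Without the quota, 205 - 0.5Q = 134 + 6Q gives Q* = 10.9231.
At Q = 6 the demand price is 205 - 0.5(6) = 202 and the supply price is 134 + 6(6) = 170.
DWL = (1/2)(gap between curves at 6) x (Q* - 6) = (1/2)(32)(4.9231) = 78.7692.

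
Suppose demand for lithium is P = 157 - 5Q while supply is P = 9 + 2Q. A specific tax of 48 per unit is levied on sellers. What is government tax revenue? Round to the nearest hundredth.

685.71

Without the tax, 157 - 5Q = 9 + 2Q so Q* = 21.1429 and P* = 51.2857.
A tax on sellers shifts supply up by 48: 157 - 5Q = 9 + 2Q + 48, so Q_t = 14.2857. Buyers pay P_b = 85.5714; sellers receive P_s = P_b - 48 = 37.5714.
Tax revenue = t x Q_t = 48 x 14.2857 = 685.7143.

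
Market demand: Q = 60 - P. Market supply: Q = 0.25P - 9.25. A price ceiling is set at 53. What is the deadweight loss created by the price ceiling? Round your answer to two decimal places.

0.90

Rewriting demand in inverse form: P = 60 - Q.
Rewriting supply in inverse form: P = 37 + 4Q.
Free-market equilibrium: 60 - Q = 37 + 4Q gives Q* = 4.6, P* = 55.4.
At P = 53, sellers supply (53 - 37)/4 = 4 while buyers want more, so the quantity traded is 4 at price 53.
The lost-trades triangle has base Q* - 4 = 0.6 and height equal to the gap between the curves at Q = 4, which is 56 - 53 = 3. DWL = (1/2)(0.6)(3) = 0.9.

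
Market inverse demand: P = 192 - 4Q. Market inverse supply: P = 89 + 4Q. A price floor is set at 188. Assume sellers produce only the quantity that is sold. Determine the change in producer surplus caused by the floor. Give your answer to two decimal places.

-234.53

Without the control, 192 - 4Q = 89 + 4Q so Q* = 12.875 and P* = 140.5.
At P = 188, buyers demand (192 - 188)/4 = 1 while sellers would supply more, so the quantity traded is 1 at price 188.
PS goes from (1/2)(12.875)(51.5) = 331.5312 to 97 (computed as (188 - 89)(1) - (1/2)(4)(1)^2), a change of -234.5312.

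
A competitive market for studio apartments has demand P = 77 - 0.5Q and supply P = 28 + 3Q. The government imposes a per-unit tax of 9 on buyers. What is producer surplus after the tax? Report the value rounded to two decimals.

195.92

Without the tax, 77 - 0.5Q = 28 + 3Q so Q* = 14 and P* = 70.
With the tax, buyers' net willingness to pay falls by 9: (77 - 9) - 0.5Q = 28 + 3Q, so Q_t = 11.4286. Buyers pay P_b = 71.2857; sellers receive P_s = P_b - 9 = 62.2857.
PS = (1/2)(Q_t)(P_s - 28) = (1/2)(11.4286)(34.2857) = 195.9184.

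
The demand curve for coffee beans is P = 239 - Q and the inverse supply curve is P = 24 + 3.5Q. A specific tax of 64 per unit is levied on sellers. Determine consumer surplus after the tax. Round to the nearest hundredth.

562.99

Without the tax, 239 - Q = 24 + 3.5Q so Q* = 47.7778 and P* = 191.2222.
With the tax, sellers need 64 more per unit: 239 - Q = 24 + 3.5Q + 64, so Q_t = 33.5556. Buyers pay P_b = 205.4444; sellers receive P_s = P_b - 64 = 141.4444.
Consumer surplus is the triangle under demand above P_b: (1/2)(33.5556)(239 - 205.4444) = 562.9877.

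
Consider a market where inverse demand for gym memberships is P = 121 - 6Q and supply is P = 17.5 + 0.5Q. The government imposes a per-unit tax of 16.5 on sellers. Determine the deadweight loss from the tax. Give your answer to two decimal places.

Pre-tax equilibrium: 121 - 6Q = 17.5 + 0.5Q gives Q* = 15.9231, P* = 25.4615.
With the tax, sellers need 16.5 more per unit: 121 - 6Q = 17.5 + 0.5Q + 16.5, so Q_t = 13.3846. Buyers pay P_b = 40.6923; sellers receive P_s = P_b - 16.5 = 24.1923.
Deadweight loss is the triangle between the curves from Q_t to Q*: (1/2)(15.9231 - 13.3846)(16.5) = 20.9423.

20.94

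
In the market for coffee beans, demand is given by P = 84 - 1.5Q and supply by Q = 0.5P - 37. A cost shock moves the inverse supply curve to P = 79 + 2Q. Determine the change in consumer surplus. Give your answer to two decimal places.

Rewriting supply in inverse form: P = 74 + 2Q.
Initial equilibrium: Q_0 = 2.8571, P_0 = 79.7143; CS_0 = (1/2)(2.8571)(4.2857) = 6.1224, PS_0 = (1/2)(2.8571)(5.7143) = 8.1633.
New equilibrium: 84 - 1.5Q = 79 + 2Q gives Q_1 = 1.4286, P_1 = 81.8571; CS_1 = 1.5306, PS_1 = 2.0408.
Change in consumer surplus = 1.5306 - 6.1224 = -4.5918.

-4.59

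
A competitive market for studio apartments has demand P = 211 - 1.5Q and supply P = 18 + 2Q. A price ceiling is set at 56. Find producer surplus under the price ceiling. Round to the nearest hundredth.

Free-market equilibrium: 211 - 1.5Q = 18 + 2Q gives Q* = 55.1429, P* = 128.2857.
At the ceiling price 56, quantity supplied is (56 - 18)/2 = 19; supply is the short side, so Q = 19 trades at P = 56.
PS is the triangle above supply below 56: (1/2)(19)(56 - 18) = 361.

361.00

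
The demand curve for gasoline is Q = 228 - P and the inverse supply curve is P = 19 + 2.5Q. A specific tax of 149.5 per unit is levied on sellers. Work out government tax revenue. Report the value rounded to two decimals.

2541.50

Rewriting demand in inverse form: P = 228 - Q.
Pre-tax equilibrium: 228 - Q = 19 + 2.5Q gives Q* = 59.7143, P* = 168.2857.
With the tax, sellers need 149.5 more per unit: 228 - Q = 19 + 2.5Q + 149.5, so Q_t = 17. Buyers pay P_b = 211; sellers receive P_s = P_b - 149.5 = 61.5.
Revenue is the tax times quantity traded: 149.5 x 17 = 2541.5.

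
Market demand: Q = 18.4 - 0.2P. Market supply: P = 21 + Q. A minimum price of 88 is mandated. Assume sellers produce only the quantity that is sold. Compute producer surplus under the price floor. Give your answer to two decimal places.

Rewriting demand in inverse form: P = 92 - 5Q.
Free-market equilibrium: 92 - 5Q = 21 + Q gives Q* = 11.8333, P* = 32.8333.
At P = 88, buyers demand (92 - 88)/5 = 0.8 while sellers would supply more, so the quantity traded is 0.8 at price 88.
The supply price at Q = 0.8 is 21.8. PS is the trapezoid between 88 and supply over [0, 0.8]: (1/2)[(88 - 21) + (88 - 21.8)](0.8) = 53.28.

53.28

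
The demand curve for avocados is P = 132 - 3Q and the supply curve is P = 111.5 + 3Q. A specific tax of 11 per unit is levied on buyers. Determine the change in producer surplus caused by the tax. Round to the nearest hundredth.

-13.75

Without the tax, 132 - 3Q = 111.5 + 3Q so Q* = 3.4167 and P* = 121.75.
A tax on buyers shifts demand down by 11: (132 - 11) - 3Q = 111.5 + 3Q, so Q_t = 1.5833. Buyers pay P_b = 127.25; sellers receive P_s = P_b - 11 = 116.25.
PS falls from (1/2)(3.4167)(10.25) = 17.5104 to (1/2)(1.5833)(4.75) = 3.7604, a change of -13.75.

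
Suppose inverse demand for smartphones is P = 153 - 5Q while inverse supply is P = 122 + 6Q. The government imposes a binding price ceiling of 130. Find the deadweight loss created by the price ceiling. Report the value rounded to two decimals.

Without the control, 153 - 5Q = 122 + 6Q so Q* = 2.8182 and P* = 138.9091.
At the ceiling price 130, quantity supplied is (130 - 122)/6 = 1.3333; supply is the short side, so Q = 1.3333 trades at P = 130.
At Q = 1.3333 the demand price is 146.3333 and the supply price is 130. Deadweight loss is the triangle between the curves from 1.3333 to 2.8182: (1/2)(146.3333 - 130)(2.8182 - 1.3333) = 12.1263.

12.13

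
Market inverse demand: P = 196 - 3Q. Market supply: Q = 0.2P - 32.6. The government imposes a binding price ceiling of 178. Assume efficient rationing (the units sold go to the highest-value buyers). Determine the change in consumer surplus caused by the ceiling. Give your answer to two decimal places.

Rewriting supply in inverse form: P = 163 + 5Q.
Free-market equilibrium: 196 - 3Q = 163 + 5Q gives Q* = 4.125, P* = 183.625.
At P = 178, sellers supply (178 - 163)/5 = 3 while buyers want more, so the quantity traded is 3 at price 178.
CS goes from (1/2)(4.125)(12.375) = 25.5234 to 40.5 (computed as (196 - 178)(3) - (1/2)(3)(3)^2), a change of 14.9766.

14.98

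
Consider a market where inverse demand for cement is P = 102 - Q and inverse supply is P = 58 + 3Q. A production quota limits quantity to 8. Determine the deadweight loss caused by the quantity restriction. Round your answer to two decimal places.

18.00

Unrestricted equilibrium: Q* = (102 - 58)/(1 + 3) = 11.
At Q = 8 the demand price is 102 - (8) = 94 and the supply price is 58 + 3(8) = 82.
DWL = (1/2)(gap between curves at 8) x (Q* - 8) = (1/2)(12)(3) = 18.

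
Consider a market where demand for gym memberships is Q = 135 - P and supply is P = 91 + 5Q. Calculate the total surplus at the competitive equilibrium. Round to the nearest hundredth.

161.33

Rewriting demand in inverse form: P = 135 - Q.
Setting demand equal to supply, 44 = 6Q, so Q* = 7.3333 and P* = 127.6667.
CS = (1/2)(7.3333)(7.3333) = 26.8889 and PS = (1/2)(7.3333)(36.6667) = 134.4444, so total surplus = 161.3333.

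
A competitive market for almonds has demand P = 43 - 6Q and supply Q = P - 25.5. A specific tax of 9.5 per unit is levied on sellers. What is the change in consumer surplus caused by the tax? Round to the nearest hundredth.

-14.83

Rewriting supply in inverse form: P = 25.5 + Q.
Without the tax, 43 - 6Q = 25.5 + Q so Q* = 2.5 and P* = 28.
A tax on sellers shifts supply up by 9.5: 43 - 6Q = 25.5 + Q + 9.5, so Q_t = 1.1429. Buyers pay P_b = 36.1429; sellers receive P_s = P_b - 9.5 = 26.6429.
CS falls from (1/2)(2.5)(15) = 18.75 to (1/2)(1.1429)(6.8571) = 3.9184, a change of -14.8316.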